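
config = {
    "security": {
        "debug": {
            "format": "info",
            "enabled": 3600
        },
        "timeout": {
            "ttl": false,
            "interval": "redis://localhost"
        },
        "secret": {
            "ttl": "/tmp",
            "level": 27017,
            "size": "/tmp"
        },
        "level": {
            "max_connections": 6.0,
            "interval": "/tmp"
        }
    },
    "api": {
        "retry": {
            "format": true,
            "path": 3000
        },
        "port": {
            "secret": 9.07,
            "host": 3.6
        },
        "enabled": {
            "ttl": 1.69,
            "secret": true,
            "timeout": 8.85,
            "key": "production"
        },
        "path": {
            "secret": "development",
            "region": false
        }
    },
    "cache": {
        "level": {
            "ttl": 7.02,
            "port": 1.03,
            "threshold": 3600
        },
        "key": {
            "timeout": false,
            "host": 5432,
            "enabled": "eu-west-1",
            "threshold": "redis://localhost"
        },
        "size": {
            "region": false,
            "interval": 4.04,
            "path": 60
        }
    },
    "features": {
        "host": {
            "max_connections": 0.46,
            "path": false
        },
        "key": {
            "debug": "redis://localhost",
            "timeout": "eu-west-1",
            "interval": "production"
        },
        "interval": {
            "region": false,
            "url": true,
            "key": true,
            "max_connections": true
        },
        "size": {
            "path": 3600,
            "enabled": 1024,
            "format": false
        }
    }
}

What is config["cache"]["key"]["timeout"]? False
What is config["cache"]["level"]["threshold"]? 3600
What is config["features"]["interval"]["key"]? True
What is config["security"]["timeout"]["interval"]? "redis://localhost"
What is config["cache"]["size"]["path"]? 60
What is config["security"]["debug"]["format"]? "info"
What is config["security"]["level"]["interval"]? "/tmp"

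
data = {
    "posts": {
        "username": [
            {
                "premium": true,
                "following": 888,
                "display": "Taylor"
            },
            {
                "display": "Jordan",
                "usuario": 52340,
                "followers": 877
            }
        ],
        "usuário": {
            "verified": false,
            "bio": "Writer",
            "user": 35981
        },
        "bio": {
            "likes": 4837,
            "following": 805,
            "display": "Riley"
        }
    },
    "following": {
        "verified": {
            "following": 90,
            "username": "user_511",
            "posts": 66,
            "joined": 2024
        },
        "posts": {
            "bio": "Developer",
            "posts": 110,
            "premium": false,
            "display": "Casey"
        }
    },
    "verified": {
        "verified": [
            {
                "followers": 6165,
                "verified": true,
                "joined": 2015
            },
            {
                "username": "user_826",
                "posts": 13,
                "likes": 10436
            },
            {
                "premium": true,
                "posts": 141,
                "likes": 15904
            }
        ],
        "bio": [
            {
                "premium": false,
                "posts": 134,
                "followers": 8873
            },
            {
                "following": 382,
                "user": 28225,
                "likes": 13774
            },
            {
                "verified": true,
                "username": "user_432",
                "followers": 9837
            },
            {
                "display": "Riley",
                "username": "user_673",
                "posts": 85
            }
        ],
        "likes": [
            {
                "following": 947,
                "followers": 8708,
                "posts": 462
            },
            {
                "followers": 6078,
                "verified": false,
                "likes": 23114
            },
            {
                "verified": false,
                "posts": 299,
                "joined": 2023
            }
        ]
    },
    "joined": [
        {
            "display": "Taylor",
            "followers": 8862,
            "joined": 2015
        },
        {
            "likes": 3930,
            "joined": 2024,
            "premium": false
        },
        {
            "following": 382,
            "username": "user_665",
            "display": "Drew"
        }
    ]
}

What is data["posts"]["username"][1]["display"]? "Jordan"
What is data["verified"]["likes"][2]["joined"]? 2023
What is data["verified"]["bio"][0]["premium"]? False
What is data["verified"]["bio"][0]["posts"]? 134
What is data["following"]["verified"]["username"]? "user_511"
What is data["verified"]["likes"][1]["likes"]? 23114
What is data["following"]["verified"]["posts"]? 66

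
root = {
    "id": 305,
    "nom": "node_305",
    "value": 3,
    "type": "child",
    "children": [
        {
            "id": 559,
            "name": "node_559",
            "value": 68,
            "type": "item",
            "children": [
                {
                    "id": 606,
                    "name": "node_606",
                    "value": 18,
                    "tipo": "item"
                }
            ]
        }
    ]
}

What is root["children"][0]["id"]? 559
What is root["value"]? 3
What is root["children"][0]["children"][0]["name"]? "node_606"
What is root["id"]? 305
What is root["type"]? "child"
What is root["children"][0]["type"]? "item"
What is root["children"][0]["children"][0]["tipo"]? "item"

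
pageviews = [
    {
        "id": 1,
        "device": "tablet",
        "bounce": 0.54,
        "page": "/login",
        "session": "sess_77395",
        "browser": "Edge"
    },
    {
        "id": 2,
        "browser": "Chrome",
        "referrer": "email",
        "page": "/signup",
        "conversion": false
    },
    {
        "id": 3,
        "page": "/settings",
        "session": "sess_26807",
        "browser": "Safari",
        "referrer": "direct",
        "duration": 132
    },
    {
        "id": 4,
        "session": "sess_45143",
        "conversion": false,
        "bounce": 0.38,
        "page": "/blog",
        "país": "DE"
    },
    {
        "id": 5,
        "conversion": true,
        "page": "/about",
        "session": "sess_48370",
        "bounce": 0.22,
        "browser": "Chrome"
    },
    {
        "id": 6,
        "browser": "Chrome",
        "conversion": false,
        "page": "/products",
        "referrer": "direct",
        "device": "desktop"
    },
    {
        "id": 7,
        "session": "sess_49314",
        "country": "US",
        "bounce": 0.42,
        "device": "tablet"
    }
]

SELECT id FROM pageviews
[1, 2, 3, 4, 5, 6, 7]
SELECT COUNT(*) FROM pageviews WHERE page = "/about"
1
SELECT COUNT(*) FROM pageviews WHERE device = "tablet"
2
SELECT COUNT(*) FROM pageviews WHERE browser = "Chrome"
3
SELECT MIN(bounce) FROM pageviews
0.22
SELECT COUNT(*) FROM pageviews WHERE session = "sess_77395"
1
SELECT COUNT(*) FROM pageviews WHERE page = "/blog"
1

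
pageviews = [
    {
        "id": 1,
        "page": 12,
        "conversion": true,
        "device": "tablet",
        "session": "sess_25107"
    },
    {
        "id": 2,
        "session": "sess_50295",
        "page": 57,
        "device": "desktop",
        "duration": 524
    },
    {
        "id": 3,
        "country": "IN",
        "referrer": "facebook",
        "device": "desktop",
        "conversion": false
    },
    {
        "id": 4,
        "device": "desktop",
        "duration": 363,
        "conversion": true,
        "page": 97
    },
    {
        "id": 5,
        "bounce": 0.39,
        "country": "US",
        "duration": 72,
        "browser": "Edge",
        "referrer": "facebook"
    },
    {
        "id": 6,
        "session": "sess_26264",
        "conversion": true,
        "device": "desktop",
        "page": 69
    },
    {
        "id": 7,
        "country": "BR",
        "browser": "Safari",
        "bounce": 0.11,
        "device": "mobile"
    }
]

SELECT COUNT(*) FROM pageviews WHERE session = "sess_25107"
1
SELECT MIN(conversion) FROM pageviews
False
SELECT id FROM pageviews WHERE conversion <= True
[1, 3, 4, 6]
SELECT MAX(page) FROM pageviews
97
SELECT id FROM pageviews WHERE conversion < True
[3]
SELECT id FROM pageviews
[1, 2, 3, 4, 5, 6, 7]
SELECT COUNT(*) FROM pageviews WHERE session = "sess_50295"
1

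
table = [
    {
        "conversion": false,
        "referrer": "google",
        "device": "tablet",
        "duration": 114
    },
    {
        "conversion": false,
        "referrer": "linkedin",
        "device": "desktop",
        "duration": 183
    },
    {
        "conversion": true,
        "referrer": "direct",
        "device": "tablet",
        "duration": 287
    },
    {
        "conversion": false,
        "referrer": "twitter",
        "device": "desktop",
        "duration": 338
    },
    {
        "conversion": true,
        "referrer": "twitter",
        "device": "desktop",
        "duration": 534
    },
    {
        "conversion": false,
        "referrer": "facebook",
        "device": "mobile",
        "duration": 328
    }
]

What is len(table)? 6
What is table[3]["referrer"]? "twitter"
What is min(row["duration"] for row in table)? 114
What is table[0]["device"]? "tablet"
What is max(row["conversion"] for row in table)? True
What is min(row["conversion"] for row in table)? False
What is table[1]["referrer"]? "linkedin"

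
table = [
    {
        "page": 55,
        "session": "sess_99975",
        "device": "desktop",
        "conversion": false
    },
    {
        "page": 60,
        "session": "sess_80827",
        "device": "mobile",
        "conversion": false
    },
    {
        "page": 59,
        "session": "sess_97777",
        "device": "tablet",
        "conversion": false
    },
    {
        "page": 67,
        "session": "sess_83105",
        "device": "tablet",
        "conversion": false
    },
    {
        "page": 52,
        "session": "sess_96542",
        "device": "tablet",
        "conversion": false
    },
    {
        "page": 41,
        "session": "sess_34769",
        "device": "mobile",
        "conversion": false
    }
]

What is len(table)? 6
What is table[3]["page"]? 67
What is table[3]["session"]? "sess_83105"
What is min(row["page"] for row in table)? 41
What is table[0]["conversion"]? False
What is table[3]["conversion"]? False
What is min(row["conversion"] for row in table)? False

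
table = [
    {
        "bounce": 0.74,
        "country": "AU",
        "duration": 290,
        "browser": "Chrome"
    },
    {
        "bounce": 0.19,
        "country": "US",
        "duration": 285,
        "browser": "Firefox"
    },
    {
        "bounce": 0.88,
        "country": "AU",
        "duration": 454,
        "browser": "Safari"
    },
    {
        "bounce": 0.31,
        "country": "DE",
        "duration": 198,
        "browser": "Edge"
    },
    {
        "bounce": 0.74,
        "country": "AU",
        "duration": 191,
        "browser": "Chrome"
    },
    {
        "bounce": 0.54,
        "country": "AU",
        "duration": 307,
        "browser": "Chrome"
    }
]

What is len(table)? 6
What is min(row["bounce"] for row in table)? 0.19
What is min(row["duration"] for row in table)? 191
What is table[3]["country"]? "DE"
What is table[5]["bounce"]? 0.54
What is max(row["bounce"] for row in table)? 0.88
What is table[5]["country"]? "AU"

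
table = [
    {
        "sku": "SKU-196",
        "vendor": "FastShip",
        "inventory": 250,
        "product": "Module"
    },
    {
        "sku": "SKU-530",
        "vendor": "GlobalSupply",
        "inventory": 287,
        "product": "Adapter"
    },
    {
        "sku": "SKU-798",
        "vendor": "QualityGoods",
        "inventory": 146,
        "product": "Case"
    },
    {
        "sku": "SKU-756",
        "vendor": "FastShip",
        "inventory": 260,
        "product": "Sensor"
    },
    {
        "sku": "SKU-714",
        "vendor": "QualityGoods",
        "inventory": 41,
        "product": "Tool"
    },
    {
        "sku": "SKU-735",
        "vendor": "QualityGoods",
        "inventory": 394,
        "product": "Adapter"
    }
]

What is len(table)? 6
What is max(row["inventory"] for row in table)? 394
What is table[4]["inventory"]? 41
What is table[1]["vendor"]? "GlobalSupply"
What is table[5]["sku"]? "SKU-735"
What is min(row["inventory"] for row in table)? 41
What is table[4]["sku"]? "SKU-714"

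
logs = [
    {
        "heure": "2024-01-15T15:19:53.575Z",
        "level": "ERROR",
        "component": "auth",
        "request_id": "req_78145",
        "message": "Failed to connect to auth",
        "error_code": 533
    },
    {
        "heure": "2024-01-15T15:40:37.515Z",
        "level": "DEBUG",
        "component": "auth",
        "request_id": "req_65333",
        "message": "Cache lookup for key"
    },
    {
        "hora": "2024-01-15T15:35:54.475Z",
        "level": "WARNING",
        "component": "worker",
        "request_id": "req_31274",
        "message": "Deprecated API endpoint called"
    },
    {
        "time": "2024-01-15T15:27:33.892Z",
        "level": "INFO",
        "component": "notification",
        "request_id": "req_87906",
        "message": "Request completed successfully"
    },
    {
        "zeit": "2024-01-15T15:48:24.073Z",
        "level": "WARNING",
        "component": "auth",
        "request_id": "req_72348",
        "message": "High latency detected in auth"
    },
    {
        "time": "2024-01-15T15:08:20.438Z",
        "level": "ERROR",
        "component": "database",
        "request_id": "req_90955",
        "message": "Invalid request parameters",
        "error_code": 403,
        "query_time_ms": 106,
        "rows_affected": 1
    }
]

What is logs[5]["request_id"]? "req_90955"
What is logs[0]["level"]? "ERROR"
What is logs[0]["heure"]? "2024-01-15T15:19:53.575Z"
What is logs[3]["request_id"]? "req_87906"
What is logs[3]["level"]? "INFO"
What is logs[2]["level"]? "WARNING"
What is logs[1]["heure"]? "2024-01-15T15:40:37.515Z"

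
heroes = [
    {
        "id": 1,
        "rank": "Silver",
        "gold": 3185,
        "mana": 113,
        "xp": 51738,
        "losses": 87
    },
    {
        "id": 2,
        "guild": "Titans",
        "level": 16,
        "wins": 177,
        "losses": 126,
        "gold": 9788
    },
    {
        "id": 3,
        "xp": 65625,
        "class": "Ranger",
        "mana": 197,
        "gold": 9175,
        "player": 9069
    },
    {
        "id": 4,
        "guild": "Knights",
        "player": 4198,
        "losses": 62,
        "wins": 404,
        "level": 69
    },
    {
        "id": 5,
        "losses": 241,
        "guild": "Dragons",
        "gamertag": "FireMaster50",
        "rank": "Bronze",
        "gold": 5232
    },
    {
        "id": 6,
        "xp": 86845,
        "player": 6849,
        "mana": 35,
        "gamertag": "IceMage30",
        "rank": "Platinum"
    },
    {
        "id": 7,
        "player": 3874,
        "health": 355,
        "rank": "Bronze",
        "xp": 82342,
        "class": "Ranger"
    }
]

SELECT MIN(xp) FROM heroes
51738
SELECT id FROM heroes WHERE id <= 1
[1]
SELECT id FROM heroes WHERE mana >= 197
[3]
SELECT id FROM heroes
[1, 2, 3, 4, 5, 6, 7]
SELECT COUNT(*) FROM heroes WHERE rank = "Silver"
1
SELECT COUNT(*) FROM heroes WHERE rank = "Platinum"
1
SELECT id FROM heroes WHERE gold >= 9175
[2, 3]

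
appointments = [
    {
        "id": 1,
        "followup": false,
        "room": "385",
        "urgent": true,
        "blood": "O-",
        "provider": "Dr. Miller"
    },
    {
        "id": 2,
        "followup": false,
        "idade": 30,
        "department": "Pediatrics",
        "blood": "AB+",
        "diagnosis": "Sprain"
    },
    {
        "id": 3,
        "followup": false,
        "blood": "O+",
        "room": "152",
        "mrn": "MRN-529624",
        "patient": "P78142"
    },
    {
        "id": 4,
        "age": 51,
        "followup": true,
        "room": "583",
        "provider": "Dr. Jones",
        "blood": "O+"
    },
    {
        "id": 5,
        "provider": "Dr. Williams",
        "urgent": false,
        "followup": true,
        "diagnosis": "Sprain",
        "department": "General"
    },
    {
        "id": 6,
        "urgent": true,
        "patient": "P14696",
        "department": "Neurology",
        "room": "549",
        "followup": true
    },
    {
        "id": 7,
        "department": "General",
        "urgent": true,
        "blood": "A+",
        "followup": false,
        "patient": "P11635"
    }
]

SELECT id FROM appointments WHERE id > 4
[5, 6, 7]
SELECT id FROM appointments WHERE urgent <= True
[1, 5, 6, 7]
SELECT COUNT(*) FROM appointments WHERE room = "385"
1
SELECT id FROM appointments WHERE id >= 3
[3, 4, 5, 6, 7]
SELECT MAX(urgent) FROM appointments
True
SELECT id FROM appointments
[1, 2, 3, 4, 5, 6, 7]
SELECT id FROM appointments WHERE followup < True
[1, 2, 3, 7]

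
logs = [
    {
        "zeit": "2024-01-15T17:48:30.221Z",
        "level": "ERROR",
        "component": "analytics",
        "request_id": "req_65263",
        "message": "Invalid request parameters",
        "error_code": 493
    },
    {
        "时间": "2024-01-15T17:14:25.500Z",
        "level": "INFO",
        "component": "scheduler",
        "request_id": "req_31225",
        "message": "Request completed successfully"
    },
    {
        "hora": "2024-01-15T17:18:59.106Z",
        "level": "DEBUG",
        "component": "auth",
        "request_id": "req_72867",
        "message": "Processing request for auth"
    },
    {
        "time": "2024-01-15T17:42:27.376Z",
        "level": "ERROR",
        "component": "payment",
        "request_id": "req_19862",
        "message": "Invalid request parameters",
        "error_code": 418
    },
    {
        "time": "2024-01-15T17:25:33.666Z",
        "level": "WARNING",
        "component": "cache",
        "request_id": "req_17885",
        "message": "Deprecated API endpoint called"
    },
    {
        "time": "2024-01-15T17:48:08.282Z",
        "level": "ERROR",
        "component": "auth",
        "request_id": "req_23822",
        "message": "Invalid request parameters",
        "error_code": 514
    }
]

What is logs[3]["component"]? "payment"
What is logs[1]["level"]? "INFO"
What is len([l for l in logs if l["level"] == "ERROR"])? 3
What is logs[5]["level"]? "ERROR"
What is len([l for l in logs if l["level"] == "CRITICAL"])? 0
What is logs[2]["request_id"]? "req_72867"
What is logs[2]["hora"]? "2024-01-15T17:18:59.106Z"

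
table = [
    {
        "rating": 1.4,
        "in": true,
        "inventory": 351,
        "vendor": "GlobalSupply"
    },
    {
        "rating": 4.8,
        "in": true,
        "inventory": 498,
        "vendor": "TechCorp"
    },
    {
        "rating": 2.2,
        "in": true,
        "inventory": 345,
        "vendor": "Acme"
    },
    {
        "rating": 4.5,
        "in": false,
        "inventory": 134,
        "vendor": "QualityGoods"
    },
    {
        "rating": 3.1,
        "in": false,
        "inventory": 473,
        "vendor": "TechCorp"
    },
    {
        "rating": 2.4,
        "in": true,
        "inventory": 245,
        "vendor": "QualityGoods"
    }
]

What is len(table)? 6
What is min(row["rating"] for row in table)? 1.4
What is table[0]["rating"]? 1.4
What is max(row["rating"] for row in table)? 4.8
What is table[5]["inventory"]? 245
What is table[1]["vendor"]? "TechCorp"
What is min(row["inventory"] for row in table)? 134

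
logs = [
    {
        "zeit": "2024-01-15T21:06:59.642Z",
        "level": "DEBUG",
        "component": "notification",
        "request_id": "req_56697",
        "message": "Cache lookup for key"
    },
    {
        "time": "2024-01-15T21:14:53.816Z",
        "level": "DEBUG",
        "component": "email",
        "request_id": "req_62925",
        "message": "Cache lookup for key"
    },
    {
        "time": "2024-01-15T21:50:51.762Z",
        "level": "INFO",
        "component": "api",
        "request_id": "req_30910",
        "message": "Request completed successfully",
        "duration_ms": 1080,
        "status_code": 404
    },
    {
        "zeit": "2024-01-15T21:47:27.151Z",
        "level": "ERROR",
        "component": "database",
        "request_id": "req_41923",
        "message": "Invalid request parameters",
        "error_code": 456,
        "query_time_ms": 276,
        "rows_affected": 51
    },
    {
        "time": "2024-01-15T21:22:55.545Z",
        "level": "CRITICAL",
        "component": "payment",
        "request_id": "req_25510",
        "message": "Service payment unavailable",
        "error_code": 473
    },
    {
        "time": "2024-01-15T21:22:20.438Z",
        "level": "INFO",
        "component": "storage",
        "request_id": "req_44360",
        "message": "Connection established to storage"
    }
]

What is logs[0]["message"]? "Cache lookup for key"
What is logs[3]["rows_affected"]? 51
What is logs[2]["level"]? "INFO"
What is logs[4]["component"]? "payment"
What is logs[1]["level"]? "DEBUG"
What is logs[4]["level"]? "CRITICAL"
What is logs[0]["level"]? "DEBUG"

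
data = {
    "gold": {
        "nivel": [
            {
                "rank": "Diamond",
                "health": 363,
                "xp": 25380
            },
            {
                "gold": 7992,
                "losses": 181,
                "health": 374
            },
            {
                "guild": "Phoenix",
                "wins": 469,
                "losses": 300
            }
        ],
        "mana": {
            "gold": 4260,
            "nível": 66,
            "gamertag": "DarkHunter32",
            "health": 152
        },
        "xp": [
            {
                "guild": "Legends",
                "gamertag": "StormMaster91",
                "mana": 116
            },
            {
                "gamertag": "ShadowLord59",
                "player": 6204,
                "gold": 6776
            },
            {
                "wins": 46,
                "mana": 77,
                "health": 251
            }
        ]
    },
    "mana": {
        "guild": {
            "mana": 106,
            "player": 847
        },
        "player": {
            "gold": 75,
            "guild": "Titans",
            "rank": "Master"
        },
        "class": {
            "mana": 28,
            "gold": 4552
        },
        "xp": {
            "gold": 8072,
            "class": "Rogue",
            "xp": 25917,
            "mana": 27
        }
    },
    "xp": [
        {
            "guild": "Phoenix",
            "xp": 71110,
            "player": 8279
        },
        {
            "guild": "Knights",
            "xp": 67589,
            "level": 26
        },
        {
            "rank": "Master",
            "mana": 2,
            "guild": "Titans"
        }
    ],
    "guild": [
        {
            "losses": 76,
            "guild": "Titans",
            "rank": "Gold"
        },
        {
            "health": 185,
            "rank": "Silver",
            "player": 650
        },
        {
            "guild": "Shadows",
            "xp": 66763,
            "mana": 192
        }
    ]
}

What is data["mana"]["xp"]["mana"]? 27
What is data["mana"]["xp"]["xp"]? 25917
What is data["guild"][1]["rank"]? "Silver"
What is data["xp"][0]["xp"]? 71110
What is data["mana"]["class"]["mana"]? 28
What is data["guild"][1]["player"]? 650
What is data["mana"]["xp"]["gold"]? 8072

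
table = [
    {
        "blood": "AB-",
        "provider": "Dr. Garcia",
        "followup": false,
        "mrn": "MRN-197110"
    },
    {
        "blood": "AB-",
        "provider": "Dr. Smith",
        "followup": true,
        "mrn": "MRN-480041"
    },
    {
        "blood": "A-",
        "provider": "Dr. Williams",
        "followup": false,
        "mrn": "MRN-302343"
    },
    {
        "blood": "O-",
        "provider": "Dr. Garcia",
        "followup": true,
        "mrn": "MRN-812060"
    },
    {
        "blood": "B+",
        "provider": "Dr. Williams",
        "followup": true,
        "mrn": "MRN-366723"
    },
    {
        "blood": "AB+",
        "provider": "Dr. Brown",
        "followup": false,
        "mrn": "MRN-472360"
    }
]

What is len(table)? 6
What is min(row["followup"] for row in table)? False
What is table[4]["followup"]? True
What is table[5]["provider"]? "Dr. Brown"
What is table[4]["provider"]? "Dr. Williams"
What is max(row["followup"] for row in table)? True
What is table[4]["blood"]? "B+"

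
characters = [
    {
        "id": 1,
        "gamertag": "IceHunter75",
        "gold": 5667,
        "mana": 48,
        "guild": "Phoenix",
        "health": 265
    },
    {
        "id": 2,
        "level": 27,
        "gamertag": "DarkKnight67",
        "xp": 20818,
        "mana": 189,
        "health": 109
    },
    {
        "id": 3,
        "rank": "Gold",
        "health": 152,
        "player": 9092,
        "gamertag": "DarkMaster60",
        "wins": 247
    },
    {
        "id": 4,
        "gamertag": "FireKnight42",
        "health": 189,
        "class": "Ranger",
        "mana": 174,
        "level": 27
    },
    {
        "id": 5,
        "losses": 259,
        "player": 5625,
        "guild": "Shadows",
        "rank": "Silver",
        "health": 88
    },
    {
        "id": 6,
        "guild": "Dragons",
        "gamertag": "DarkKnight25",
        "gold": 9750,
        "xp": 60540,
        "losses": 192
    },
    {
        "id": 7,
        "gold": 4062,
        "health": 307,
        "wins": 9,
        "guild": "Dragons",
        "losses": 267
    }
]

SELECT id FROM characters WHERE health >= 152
[1, 3, 4, 7]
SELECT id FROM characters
[1, 2, 3, 4, 5, 6, 7]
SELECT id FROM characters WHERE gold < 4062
[]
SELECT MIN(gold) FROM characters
4062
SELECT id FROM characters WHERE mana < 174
[1]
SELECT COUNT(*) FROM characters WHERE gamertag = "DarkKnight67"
1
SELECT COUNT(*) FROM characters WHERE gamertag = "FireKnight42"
1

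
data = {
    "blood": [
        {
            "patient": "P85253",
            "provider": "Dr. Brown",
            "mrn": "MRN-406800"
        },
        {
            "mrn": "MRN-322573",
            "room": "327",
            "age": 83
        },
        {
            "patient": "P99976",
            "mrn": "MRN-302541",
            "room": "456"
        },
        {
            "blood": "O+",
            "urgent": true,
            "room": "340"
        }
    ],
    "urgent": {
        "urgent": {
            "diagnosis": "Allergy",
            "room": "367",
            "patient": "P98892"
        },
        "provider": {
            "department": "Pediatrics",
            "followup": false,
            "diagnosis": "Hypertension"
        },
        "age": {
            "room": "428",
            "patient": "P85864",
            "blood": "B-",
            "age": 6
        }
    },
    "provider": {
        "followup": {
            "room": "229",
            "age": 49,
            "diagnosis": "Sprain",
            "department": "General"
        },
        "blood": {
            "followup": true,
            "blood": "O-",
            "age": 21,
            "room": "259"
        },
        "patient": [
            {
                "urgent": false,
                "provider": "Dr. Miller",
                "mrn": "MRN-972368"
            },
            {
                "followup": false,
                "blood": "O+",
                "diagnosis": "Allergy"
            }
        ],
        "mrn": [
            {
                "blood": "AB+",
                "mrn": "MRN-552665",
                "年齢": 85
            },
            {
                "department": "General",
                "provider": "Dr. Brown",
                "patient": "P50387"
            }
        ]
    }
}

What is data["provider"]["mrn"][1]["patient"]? "P50387"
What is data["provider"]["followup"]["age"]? 49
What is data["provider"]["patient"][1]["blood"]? "O+"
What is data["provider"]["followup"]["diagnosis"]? "Sprain"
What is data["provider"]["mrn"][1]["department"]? "General"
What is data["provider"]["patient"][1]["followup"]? False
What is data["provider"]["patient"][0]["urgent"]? False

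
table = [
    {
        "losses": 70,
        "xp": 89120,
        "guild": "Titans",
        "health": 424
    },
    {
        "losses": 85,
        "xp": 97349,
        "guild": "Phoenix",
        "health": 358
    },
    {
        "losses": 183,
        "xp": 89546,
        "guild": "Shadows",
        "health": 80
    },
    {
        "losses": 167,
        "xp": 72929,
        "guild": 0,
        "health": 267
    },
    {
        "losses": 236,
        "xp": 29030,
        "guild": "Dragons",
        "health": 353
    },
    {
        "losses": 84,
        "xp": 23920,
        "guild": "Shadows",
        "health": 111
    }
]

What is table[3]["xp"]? 72929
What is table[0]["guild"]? "Titans"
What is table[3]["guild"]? 0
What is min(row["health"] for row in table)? 80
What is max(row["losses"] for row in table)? 236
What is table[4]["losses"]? 236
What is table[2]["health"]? 80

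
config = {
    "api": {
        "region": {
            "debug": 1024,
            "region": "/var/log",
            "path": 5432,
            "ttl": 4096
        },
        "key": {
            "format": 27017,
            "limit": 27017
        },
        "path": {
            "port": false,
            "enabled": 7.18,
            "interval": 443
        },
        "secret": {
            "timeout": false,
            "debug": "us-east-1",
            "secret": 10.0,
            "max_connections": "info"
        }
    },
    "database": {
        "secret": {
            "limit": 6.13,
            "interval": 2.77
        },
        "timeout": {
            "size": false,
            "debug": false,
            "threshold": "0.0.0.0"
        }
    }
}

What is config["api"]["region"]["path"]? 5432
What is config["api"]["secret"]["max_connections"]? "info"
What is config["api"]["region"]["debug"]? 1024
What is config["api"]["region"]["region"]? "/var/log"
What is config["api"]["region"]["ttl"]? 4096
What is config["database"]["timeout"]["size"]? False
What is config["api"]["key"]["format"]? 27017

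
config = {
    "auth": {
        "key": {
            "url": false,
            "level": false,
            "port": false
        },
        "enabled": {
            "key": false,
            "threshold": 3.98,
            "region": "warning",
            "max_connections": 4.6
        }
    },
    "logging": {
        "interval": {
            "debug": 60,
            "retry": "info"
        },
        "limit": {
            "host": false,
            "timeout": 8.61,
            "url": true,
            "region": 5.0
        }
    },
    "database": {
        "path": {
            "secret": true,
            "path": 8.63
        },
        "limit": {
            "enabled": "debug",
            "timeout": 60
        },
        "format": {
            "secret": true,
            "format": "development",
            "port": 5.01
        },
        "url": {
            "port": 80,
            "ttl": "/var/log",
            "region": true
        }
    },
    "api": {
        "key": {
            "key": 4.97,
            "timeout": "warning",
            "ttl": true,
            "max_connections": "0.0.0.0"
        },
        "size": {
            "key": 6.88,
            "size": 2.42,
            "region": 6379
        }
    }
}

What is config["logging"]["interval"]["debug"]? 60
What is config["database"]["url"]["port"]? 80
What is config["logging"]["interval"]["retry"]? "info"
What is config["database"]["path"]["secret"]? True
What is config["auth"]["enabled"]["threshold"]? 3.98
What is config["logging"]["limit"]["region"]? 5.0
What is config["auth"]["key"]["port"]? False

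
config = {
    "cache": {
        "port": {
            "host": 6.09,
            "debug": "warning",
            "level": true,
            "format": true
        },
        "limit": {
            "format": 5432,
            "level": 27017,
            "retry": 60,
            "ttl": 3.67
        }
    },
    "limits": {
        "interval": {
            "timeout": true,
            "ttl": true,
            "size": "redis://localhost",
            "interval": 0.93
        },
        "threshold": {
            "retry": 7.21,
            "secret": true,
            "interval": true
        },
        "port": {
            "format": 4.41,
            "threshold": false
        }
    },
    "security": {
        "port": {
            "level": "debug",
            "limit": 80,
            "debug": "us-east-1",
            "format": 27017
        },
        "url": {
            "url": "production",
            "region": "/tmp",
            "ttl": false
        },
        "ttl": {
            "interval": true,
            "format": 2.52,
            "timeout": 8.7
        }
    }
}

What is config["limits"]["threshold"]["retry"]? 7.21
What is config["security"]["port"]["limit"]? 80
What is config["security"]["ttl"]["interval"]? True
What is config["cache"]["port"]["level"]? True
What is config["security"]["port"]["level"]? "debug"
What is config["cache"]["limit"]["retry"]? 60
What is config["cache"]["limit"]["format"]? 5432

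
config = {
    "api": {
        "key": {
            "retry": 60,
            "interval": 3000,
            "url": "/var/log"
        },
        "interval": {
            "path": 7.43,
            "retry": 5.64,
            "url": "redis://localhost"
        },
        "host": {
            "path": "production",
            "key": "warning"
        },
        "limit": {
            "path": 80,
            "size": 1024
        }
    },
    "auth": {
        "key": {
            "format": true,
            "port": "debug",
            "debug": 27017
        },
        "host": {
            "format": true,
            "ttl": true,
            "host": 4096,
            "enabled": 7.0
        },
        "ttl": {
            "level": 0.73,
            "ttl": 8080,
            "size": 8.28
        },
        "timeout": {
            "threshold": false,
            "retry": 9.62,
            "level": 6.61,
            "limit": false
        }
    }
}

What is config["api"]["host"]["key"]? "warning"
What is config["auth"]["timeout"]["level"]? 6.61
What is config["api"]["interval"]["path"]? 7.43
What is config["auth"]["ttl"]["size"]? 8.28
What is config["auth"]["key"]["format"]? True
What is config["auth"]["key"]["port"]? "debug"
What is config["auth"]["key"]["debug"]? 27017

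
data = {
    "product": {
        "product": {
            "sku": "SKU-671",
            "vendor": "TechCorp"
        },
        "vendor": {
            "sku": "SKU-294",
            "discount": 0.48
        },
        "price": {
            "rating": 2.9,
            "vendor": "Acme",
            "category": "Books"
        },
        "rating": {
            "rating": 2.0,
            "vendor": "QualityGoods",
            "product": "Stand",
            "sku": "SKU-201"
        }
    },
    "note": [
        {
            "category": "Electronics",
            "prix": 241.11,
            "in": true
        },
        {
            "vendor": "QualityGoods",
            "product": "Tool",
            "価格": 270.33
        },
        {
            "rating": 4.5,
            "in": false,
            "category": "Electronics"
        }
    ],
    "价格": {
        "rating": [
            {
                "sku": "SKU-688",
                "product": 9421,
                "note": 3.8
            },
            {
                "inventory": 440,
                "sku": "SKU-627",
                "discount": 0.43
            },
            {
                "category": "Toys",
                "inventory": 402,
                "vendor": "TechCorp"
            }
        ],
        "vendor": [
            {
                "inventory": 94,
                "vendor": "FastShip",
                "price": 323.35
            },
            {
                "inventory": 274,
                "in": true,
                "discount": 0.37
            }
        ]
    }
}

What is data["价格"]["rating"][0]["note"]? 3.8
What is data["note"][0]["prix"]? 241.11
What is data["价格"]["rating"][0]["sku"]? "SKU-688"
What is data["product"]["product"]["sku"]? "SKU-671"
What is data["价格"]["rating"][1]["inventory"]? 440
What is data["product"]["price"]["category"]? "Books"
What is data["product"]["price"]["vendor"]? "Acme"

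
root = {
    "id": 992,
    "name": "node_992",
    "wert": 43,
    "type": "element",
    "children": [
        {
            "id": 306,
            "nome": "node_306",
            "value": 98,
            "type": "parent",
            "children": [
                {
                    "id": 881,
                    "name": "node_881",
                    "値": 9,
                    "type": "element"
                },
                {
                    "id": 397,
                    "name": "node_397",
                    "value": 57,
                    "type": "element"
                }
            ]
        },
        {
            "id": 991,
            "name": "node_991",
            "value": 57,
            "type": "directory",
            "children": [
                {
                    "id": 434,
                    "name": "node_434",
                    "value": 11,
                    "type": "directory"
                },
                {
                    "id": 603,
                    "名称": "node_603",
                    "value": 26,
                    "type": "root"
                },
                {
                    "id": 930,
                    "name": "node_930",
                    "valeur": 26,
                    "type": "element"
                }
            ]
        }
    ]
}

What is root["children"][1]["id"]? 991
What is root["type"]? "element"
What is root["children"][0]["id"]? 306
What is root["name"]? "node_992"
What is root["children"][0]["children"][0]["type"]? "element"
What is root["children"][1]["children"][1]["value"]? 26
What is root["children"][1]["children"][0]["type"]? "directory"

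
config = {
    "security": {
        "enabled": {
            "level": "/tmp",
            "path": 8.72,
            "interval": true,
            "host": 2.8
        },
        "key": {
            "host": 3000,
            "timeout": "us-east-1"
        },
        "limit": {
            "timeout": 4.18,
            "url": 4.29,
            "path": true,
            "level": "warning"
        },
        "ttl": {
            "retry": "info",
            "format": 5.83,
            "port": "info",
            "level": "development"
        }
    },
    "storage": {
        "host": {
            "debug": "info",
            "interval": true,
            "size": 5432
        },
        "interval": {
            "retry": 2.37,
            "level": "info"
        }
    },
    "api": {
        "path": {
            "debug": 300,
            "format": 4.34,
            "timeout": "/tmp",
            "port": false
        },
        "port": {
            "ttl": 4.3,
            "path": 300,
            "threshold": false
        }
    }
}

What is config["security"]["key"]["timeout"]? "us-east-1"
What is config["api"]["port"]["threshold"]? False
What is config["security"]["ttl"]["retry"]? "info"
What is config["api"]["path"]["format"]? 4.34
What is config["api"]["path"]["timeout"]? "/tmp"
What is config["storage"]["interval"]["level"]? "info"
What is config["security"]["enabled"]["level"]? "/tmp"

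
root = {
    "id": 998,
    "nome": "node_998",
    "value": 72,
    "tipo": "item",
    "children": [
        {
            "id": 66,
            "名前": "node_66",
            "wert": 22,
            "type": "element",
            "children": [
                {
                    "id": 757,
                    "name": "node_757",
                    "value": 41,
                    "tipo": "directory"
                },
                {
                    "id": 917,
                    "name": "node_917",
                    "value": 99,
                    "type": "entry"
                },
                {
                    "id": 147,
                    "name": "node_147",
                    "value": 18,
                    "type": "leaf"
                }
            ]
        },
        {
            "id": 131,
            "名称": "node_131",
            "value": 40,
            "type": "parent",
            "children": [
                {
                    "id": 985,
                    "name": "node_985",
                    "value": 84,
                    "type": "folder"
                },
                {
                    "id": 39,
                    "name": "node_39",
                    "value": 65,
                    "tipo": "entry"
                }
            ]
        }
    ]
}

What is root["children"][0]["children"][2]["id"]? 147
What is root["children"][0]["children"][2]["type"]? "leaf"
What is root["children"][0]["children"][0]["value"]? 41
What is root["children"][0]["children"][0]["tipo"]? "directory"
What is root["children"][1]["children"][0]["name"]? "node_985"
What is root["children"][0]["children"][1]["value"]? 99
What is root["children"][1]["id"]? 131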